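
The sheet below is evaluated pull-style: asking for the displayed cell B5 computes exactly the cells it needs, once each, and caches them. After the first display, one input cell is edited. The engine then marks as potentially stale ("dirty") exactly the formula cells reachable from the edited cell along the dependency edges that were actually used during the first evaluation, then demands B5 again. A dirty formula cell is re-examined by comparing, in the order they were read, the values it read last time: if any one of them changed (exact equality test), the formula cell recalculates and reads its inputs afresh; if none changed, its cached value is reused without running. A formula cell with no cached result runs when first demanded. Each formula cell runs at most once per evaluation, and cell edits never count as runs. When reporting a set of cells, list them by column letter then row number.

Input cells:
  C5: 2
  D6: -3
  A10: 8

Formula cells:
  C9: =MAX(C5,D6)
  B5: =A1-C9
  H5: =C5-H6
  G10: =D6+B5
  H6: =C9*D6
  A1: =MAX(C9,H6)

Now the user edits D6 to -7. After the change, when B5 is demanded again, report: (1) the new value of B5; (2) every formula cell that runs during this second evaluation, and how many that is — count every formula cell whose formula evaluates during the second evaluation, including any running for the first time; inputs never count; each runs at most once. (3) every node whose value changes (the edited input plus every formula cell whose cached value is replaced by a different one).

Demanding B5 again yields 0.
3 formula cells run: A1, C9, H6.
The nodes whose values change: D6, H6.
Note where the cutoff bites: B5 is checked, finds nothing changed, and keeps its cache.

First demand of the output computes:
  C9 = MAX(2, -3) = 2
  H6 = 2 * -3 = -6
  A1 = MAX(2, -6) = 2
  B5 = 2 - 2 = 0

After the edit, cleaning proceeds:
  C9: a read changed (D6 -3->-7) — executes, giving 2 — identical to its old value.
  H6: a read changed (D6 -3->-7) — executes, giving -14.
  A1: a read changed (H6 -6->-14) — executes, giving 2 — identical to its old value.
  B5: dirty, but its reads are unchanged (A1 unchanged, C9 unchanged); cached 0 stands.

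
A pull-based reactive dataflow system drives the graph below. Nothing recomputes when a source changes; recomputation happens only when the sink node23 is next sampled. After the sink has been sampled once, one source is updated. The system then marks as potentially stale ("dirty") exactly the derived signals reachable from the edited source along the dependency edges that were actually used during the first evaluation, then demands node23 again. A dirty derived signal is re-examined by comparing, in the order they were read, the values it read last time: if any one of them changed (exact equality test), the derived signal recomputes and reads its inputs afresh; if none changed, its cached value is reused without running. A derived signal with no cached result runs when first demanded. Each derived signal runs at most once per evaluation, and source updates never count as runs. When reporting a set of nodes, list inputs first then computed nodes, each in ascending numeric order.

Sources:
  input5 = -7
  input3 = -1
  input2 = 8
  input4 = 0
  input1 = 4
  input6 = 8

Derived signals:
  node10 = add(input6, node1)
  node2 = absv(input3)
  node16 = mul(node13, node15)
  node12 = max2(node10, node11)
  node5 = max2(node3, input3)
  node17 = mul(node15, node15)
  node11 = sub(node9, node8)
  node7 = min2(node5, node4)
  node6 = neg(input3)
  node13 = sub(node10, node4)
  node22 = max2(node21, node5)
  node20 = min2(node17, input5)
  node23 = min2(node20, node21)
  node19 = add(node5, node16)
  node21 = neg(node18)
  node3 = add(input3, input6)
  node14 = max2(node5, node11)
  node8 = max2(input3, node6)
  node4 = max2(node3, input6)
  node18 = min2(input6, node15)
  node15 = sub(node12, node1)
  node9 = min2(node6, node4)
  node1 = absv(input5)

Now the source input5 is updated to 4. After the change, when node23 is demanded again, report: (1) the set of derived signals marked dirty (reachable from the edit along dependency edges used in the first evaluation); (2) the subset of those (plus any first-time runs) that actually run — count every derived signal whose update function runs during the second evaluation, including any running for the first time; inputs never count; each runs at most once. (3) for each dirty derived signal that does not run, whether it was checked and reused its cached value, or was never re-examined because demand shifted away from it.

Marked dirty: node1, node10, node12, node15, node17, node18, node20, node21, node23.
Derived signals that run: node1, node10, node12, node15, node20, node23 — 6 in total.
Checked but reused from cache: node17, node18, node21.
Key observation: the cutoff stops propagation at node17 — its inputs' values are unchanged, so it reuses its cache.

First evaluation (everything demanded from the output):
  node1 = absv(-7) = 7
  node3 = add(-1, 8) = 7
  node4 = max2(7, 8) = 8
  node6 = neg(-1) = 1
  node8 = max2(-1, 1) = 1
  node9 = min2(1, 8) = 1
  node10 = add(8, 7) = 15
  node11 = sub(1, 1) = 0
  node12 = max2(15, 0) = 15
  node15 = sub(15, 7) = 8
  node17 = mul(8, 8) = 64
  node18 = min2(8, 8) = 8
  node20 = min2(64, -7) = -7
  node21 = neg(8) = -8
  node23 = min2(-7, -8) = -8

Propagation after the edit:
  node1: runs — input5 -7->4; result 4.
  node10: runs — node1 7->4; result 12.
  node12: runs — node10 15->12; result 12.
  node15: runs — node12 15->12; node1 7->4; result 8 (same value as before).
  node17: checked — values it read are unchanged (node15 unchanged, node15 unchanged); reused cached 64 without running.
  node18: checked — values it read are unchanged (input6 unchanged, node15 unchanged); reused cached 8 without running.
  node20: runs — input5 -7->4; result 4.
  node21: checked — values it read are unchanged (node18 unchanged); reused cached -8 without running.
  node23: runs — node20 -7->4; result -8 (same value as before).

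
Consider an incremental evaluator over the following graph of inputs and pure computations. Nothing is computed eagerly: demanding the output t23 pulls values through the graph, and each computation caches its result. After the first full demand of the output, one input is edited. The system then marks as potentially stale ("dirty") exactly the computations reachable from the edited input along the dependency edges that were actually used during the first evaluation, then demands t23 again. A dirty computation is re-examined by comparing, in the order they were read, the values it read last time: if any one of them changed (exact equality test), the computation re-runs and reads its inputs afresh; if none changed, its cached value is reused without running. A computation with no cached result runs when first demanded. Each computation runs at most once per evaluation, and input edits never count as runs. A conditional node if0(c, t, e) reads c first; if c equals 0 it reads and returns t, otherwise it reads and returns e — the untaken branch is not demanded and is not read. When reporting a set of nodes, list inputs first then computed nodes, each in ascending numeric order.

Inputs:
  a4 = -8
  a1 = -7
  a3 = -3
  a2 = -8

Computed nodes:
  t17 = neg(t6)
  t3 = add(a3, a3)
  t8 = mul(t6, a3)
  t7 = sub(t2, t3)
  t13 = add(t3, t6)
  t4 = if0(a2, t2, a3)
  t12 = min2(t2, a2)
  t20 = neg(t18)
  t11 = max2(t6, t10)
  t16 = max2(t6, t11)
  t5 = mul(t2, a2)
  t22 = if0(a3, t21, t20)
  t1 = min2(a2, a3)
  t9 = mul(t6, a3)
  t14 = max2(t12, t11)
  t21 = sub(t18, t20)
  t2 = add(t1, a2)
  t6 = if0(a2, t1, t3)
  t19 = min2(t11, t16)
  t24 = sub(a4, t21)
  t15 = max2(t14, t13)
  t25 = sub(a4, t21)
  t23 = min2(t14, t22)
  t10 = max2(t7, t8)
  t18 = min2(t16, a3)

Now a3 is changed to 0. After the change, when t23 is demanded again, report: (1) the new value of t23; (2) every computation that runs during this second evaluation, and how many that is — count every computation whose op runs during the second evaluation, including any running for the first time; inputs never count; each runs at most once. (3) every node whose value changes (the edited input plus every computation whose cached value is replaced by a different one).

Initial pass — values computed on the first demand:
  t1 = min2(-8, -3) = -8
  t2 = add(-8, -8) = -16
  t3 = add(-3, -3) = -6
  t6 = if0(a2=-8 -> else branch t3) = -6
  t7 = sub(-16, -6) = -10
  t8 = mul(-6, -3) = 18
  t10 = max2(-10, 18) = 18
  t11 = max2(-6, 18) = 18
  t12 = min2(-16, -8) = -16
  t14 = max2(-16, 18) = 18
  t16 = max2(-6, 18) = 18
  t18 = min2(18, -3) = -3
  t20 = neg(-3) = 3
  t22 = if0(a3=-3 -> else branch t20) = 3
  t23 = min2(18, 3) = 3

Second demand — change propagation:
  t1: re-runs because a3 -3->0; new result -8 (unchanged).
  t2: re-examined; everything it read last time is the same (t1 unchanged, a2 unchanged) — cache -16 kept, no run.
  t3: re-runs because a3 -3->0; a3 -3->0; new result 0.
  t6: re-runs because t3 -6->0; new result 0.
  t7: re-runs because t3 -6->0; new result -16.
  t8: re-runs because t6 -6->0; a3 -3->0; new result 0.
  t10: re-runs because t7 -10->-16; t8 18->0; new result 0.
  t11: re-runs because t6 -6->0; t10 18->0; new result 0.
  t12: re-examined; everything it read last time is the same (t2 unchanged, a2 unchanged) — cache -16 kept, no run.
  t14: re-runs because t11 18->0; new result 0.
  t16: re-runs because t6 -6->0; t11 18->0; new result 0.
  t18: re-runs because t16 18->0; a3 -3->0; new result 0.
  t20: re-runs because t18 -3->0; new result 0.
  t21: newly demanded (no cache) — executes and yields 0.
  t22: re-runs because a3 -3->0; t20 3->0; new result 0.
  t23: re-runs because t14 18->0; t22 3->0; new result 0.

The important point: the flipped condition pulls in fresh nodes; t21 runs for the first time.

t23 now evaluates to 0.
Run set: t1, t3, t6, t7, t8, t10, t11, t14, t16, t18, t20, t21, t22, t23 (14 run).
Changed values: a3, t3, t6, t7, t8, t10, t11, t14, t16, t18, t20, t22, t23.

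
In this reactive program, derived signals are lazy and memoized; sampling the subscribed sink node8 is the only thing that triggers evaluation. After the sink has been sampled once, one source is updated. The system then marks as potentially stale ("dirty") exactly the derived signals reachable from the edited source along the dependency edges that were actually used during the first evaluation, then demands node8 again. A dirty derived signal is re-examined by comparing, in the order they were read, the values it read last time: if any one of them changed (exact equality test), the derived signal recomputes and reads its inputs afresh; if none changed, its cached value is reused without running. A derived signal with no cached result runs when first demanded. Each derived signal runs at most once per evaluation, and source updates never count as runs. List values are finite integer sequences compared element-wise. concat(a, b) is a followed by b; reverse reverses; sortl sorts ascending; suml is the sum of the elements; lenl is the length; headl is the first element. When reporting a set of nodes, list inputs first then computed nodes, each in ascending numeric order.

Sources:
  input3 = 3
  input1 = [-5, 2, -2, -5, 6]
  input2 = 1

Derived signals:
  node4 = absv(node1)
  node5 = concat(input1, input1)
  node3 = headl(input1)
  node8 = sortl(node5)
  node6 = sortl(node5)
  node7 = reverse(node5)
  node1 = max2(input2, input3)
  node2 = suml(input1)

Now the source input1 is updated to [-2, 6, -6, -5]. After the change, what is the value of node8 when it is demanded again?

Demanding node8 again yields [-6, -6, -5, -5, -2, -2, 6, 6].

First demand of the output computes:
  node5 = concat([-5, 2, -2, -5, 6], [-5, 2, -2, -5, 6]) = [-5, 2, -2, -5, 6, -5, 2, -2, -5, 6]
  node8 = sortl([-5, 2, -2, -5, 6, -5, 2, -2, -5, 6]) = [-5, -5, -5, -5, -2, -2, 2, 2, 6, 6]

After the edit, cleaning proceeds:
  node5: a read changed (input1 [-5, 2, -2, -5, 6]->[-2, 6, -6, -5]; input1 [-5, 2, -2, -5, 6]->[-2, 6, -6, -5]) — executes, giving [-2, 6, -6, -5, -2, 6, -6, -5].
  node8: a read changed (node5 [-5, 2, -2, -5, 6, -5, 2, -2, -5, 6]->[-2, 6, -6, -5, -2, 6, -6, -5]) — executes, giving [-6, -6, -5, -5, -2, -2, 6, 6].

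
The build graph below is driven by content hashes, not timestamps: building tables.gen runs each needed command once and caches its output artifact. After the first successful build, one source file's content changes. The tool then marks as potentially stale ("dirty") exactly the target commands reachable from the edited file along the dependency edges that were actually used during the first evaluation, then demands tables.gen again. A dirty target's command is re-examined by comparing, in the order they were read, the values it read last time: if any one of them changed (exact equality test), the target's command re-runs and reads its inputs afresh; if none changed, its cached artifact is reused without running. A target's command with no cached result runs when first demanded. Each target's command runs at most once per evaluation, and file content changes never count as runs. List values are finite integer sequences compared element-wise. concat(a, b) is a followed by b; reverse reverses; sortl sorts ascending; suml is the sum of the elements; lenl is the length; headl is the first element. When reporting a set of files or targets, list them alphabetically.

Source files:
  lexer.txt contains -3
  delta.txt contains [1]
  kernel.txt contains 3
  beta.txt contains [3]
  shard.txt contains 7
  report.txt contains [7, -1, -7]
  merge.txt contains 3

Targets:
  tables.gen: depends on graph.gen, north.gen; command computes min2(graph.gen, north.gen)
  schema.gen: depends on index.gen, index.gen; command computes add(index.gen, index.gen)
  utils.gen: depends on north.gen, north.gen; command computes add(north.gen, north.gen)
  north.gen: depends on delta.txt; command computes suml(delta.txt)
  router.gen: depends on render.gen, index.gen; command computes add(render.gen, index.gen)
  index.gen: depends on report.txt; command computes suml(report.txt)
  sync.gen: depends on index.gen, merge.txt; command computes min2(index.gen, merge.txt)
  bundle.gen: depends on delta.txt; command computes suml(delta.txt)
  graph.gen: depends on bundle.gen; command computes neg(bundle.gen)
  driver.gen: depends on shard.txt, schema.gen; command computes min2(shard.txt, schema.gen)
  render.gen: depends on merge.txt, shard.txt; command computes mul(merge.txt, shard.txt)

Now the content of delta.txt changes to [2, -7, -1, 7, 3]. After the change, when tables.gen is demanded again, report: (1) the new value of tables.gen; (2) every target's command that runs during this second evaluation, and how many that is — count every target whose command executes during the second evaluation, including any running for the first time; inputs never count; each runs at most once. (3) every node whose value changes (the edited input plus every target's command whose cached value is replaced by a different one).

tables.gen now evaluates to -4.
Run set: bundle.gen, graph.gen, north.gen, tables.gen (4 run).
Changed values: bundle.gen, delta.txt, graph.gen, north.gen, tables.gen.

Initial pass — values computed on the first demand:
  bundle.gen = suml([1]) = 1
  graph.gen = neg(1) = -1
  north.gen = suml([1]) = 1
  tables.gen = min2(-1, 1) = -1

Second demand — change propagation:
  bundle.gen: re-runs because delta.txt [1]->[2, -7, -1, 7, 3]; new result 4.
  graph.gen: re-runs because bundle.gen 1->4; new result -4.
  north.gen: re-runs because delta.txt [1]->[2, -7, -1, 7, 3]; new result 4.
  tables.gen: re-runs because graph.gen -1->-4; north.gen 1->4; new result -4.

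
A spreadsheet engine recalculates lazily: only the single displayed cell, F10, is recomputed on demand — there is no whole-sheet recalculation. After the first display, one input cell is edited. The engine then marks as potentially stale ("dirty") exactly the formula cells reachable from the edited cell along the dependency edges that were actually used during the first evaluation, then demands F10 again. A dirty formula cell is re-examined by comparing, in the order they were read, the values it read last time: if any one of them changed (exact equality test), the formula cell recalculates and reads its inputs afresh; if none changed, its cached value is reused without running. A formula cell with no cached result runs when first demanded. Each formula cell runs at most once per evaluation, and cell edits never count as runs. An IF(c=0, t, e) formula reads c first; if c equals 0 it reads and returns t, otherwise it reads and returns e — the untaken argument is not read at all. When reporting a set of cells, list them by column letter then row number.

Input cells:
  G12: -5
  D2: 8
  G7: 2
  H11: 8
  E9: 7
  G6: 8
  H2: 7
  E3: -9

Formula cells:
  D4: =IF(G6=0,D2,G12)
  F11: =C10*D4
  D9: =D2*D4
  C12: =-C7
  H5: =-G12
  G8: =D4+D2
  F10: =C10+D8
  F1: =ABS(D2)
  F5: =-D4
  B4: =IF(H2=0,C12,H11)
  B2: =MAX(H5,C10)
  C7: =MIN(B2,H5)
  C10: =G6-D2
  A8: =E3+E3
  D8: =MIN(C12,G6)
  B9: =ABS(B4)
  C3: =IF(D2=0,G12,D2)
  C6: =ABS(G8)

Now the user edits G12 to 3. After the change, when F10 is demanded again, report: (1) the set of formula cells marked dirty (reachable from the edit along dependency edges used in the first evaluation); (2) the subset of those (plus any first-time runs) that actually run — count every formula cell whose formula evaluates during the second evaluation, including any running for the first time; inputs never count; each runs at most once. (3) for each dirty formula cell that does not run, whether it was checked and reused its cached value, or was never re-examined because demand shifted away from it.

Marked dirty: B2, C7, C12, D8, F10, H5.
Formula cells that run: B2, C7, C12, D8, F10, H5 — 6 in total.
Every dirty formula cell ran.

First evaluation (everything demanded from the output):
  C10 = 8 - 8 = 0
  H5 = -(-5) = 5
  B2 = MAX(5, 0) = 5
  C7 = MIN(5, 5) = 5
  C12 = -(5) = -5
  D8 = MIN(-5, 8) = -5
  F10 = 0 + -5 = -5

Propagation after the edit:
  H5: runs — G12 -5->3; result -3.
  B2: runs — H5 5->-3; result 0.
  C7: runs — B2 5->0; H5 5->-3; result -3.
  C12: runs — C7 5->-3; result 3.
  D8: runs — C12 -5->3; result 3.
  F10: runs — D8 -5->3; result 3.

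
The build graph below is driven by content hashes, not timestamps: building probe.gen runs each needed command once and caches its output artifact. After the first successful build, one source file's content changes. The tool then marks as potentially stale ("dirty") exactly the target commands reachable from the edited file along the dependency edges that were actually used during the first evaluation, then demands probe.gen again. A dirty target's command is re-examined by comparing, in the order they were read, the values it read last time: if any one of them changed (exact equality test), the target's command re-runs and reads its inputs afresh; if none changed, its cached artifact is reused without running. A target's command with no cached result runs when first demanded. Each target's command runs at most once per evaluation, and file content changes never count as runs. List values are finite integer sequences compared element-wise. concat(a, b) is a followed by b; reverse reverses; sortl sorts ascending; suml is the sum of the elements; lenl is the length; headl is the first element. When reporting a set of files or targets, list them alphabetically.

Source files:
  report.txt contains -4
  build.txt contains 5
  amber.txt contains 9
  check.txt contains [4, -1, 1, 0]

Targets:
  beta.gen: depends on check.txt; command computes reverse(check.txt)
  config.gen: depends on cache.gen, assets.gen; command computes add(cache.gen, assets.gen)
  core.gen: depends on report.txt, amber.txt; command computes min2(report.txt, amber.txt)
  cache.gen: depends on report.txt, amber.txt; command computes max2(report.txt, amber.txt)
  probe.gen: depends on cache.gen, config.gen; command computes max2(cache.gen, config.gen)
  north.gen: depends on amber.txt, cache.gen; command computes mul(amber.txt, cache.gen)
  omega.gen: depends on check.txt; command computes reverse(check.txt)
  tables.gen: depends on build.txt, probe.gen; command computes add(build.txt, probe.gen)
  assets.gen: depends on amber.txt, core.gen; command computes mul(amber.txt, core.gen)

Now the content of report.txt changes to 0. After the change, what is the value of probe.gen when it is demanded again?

Initial pass — values computed on the first demand:
  cache.gen = max2(-4, 9) = 9
  core.gen = min2(-4, 9) = -4
  assets.gen = mul(9, -4) = -36
  config.gen = add(9, -36) = -27
  probe.gen = max2(9, -27) = 9

Second demand — change propagation:
  cache.gen: re-runs because report.txt -4->0; new result 9 (unchanged).
  core.gen: re-runs because report.txt -4->0; new result 0.
  assets.gen: re-runs because core.gen -4->0; new result 0.
  config.gen: re-runs because assets.gen -36->0; new result 9.
  probe.gen: re-runs because config.gen -27->9; new result 9 (unchanged).

probe.gen now evaluates to 9.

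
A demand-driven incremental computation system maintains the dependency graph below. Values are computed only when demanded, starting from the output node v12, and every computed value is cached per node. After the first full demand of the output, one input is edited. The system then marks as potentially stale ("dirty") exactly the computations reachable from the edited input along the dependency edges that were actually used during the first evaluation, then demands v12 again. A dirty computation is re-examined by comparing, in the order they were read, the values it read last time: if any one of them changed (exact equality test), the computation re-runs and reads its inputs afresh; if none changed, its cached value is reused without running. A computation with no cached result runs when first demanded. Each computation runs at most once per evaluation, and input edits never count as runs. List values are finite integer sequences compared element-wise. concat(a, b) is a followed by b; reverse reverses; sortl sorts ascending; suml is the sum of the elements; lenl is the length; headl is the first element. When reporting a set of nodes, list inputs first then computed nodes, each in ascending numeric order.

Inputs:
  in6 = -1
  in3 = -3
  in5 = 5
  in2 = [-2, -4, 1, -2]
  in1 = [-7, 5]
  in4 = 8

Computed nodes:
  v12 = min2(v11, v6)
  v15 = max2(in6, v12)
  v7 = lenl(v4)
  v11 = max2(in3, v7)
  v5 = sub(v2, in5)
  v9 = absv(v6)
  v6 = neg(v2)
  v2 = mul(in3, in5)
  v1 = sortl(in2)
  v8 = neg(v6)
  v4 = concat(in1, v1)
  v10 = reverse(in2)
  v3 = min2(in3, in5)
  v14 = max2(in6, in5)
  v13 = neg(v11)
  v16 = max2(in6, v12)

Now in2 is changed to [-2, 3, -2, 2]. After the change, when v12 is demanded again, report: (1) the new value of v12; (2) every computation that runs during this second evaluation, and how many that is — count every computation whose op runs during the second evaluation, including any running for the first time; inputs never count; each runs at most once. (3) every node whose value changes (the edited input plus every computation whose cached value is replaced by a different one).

First evaluation (everything demanded from the output):
  v1 = sortl([-2, -4, 1, -2]) = [-4, -2, -2, 1]
  v2 = mul(-3, 5) = -15
  v4 = concat([-7, 5], [-4, -2, -2, 1]) = [-7, 5, -4, -2, -2, 1]
  v6 = neg(-15) = 15
  v7 = lenl([-7, 5, -4, -2, -2, 1]) = 6
  v11 = max2(-3, 6) = 6
  v12 = min2(6, 15) = 6

Propagation after the edit:
  v1: runs — in2 [-2, -4, 1, -2]->[-2, 3, -2, 2]; result [-2, -2, 2, 3].
  v4: runs — v1 [-4, -2, -2, 1]->[-2, -2, 2, 3]; result [-7, 5, -2, -2, 2, 3].
  v7: runs — v4 [-7, 5, -4, -2, -2, 1]->[-7, 5, -2, -2, 2, 3]; result 6 (same value as before).
  v11: checked — values it read are unchanged (in3 unchanged, v7 unchanged); reused cached 6 without running.
  v12: checked — values it read are unchanged (v11 unchanged, v6 unchanged); reused cached 6 without running.

Key observation: the change is absorbed at v7 — it re-runs but produces the same value, and the output's value is unchanged.

New value of v12: 6.
Computations that run: v1, v4, v7 — 3 in total.
Values that change: in2, v1, v4.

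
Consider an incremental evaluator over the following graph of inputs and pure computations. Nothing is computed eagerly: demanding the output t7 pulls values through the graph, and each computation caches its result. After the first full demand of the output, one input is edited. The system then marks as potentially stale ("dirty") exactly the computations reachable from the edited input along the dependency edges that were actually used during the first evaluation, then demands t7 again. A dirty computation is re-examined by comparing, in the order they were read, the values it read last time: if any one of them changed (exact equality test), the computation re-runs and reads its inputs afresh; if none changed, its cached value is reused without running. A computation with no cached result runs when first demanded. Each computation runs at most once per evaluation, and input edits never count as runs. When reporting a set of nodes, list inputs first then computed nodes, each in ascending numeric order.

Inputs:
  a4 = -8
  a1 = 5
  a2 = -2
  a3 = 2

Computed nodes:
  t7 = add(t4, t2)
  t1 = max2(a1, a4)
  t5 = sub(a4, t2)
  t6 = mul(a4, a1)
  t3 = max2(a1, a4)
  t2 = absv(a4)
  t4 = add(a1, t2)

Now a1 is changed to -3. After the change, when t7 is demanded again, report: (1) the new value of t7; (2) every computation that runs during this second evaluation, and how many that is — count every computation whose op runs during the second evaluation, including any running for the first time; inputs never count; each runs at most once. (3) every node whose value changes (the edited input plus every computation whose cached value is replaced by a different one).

t7 now evaluates to 13.
Run set: t4, t7 (2 run).
Changed values: a1, t4, t7.

Initial pass — values computed on the first demand:
  t2 = absv(-8) = 8
  t4 = add(5, 8) = 13
  t7 = add(13, 8) = 21

Second demand — change propagation:
  t4: re-runs because a1 5->-3; new result 5.
  t7: re-runs because t4 13->5; new result 13.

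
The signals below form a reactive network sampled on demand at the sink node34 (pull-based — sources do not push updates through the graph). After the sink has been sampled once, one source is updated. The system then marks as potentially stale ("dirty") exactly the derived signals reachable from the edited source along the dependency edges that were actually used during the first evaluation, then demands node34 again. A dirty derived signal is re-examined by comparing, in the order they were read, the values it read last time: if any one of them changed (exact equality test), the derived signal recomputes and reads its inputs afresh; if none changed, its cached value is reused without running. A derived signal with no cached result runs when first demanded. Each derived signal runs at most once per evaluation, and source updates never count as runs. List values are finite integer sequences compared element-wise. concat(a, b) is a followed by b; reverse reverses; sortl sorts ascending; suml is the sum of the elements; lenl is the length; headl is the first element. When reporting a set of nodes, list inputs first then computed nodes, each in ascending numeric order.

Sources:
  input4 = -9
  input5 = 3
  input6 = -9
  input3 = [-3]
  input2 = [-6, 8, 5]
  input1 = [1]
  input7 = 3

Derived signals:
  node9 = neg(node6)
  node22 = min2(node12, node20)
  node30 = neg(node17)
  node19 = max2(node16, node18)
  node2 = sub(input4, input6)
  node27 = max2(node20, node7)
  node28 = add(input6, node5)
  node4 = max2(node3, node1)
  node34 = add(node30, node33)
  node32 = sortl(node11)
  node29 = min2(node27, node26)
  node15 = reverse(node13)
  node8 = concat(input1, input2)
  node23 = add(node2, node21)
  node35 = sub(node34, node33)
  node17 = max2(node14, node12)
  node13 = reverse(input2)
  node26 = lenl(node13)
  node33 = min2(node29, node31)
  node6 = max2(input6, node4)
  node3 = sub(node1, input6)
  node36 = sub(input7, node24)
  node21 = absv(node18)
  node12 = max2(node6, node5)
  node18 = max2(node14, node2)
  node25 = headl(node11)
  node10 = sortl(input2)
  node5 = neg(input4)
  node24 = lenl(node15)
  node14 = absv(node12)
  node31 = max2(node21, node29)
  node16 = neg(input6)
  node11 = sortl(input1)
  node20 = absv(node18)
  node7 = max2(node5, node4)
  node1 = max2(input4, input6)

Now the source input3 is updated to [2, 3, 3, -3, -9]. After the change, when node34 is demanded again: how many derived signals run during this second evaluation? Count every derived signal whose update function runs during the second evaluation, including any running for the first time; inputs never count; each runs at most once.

Initial pass — values computed on the first demand:
  node1 = max2(-9, -9) = -9
  node2 = sub(-9, -9) = 0
  node3 = sub(-9, -9) = 0
  node4 = max2(0, -9) = 0
  node5 = neg(-9) = 9
  node6 = max2(-9, 0) = 0
  node7 = max2(9, 0) = 9
  node12 = max2(0, 9) = 9
  node13 = reverse([-6, 8, 5]) = [5, 8, -6]
  node14 = absv(9) = 9
  node17 = max2(9, 9) = 9
  node18 = max2(9, 0) = 9
  node20 = absv(9) = 9
  node21 = absv(9) = 9
  node26 = lenl([5, 8, -6]) = 3
  node27 = max2(9, 9) = 9
  node29 = min2(9, 3) = 3
  node30 = neg(9) = -9
  node31 = max2(9, 3) = 9
  node33 = min2(3, 9) = 3
  node34 = add(-9, 3) = -6

Second demand — change propagation:
  no demanded computation ever read input3, so the edit dirties nothing and nothing runs.

The important point: nothing the output needs ever reads input3, so the edit is invisible to it.

Run set: none (0 run).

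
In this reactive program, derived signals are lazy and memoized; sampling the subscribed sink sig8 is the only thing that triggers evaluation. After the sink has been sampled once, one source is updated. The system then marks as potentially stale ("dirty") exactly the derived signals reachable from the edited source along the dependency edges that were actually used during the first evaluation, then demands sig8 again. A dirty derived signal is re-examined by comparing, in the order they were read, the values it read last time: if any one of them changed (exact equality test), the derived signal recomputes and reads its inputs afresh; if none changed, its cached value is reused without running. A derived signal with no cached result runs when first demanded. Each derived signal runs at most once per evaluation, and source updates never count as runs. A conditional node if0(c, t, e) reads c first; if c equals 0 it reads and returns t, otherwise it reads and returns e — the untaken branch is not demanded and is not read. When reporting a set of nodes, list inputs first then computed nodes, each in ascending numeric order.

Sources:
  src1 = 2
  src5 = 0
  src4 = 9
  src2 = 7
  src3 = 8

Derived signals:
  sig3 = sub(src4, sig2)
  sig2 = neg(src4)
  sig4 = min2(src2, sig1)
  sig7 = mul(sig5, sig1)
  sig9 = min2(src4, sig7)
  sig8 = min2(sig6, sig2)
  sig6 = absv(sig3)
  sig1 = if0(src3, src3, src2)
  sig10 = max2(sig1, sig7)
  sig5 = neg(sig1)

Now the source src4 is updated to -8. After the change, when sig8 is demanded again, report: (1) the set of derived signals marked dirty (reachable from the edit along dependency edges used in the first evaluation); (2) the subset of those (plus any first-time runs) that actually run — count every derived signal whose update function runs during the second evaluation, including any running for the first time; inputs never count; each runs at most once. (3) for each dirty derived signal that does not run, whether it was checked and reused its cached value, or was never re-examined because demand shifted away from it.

First demand of the output computes:
  sig2 = neg(9) = -9
  sig3 = sub(9, -9) = 18
  sig6 = absv(18) = 18
  sig8 = min2(18, -9) = -9

After the edit, cleaning proceeds:
  sig2: a read changed (src4 9->-8) — executes, giving 8.
  sig3: a read changed (src4 9->-8; sig2 -9->8) — executes, giving -16.
  sig6: a read changed (sig3 18->-16) — executes, giving 16.
  sig8: a read changed (sig6 18->16; sig2 -9->8) — executes, giving 8.

The edit dirties: sig2, sig3, sig6, sig8.
4 derived signals run: sig2, sig3, sig6, sig8.
No dirty derived signal escaped a run.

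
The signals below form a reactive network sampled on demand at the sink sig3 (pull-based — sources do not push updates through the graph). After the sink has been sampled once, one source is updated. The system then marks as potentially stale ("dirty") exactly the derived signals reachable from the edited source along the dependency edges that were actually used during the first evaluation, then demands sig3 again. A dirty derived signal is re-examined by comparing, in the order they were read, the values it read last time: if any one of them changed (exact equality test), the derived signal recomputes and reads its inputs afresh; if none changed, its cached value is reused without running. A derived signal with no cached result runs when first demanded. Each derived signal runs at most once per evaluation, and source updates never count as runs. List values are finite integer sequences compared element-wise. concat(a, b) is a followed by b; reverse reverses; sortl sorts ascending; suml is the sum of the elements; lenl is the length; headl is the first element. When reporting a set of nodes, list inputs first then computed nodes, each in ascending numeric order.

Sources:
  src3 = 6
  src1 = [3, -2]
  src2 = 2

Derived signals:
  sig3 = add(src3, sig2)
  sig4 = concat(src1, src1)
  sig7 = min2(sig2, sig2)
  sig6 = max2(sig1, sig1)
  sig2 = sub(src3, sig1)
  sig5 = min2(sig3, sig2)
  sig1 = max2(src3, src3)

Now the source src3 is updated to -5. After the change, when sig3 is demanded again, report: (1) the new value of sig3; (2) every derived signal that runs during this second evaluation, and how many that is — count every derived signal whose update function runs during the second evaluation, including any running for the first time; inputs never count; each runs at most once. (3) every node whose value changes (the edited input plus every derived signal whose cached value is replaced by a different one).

Initial pass — values computed on the first demand:
  sig1 = max2(6, 6) = 6
  sig2 = sub(6, 6) = 0
  sig3 = add(6, 0) = 6

Second demand — change propagation:
  sig1: re-runs because src3 6->-5; src3 6->-5; new result -5.
  sig2: re-runs because src3 6->-5; sig1 6->-5; new result 0 (unchanged).
  sig3: re-runs because src3 6->-5; new result -5.

sig3 now evaluates to -5.
Run set: sig1, sig2, sig3 (3 run).
Changed values: src3, sig1, sig3.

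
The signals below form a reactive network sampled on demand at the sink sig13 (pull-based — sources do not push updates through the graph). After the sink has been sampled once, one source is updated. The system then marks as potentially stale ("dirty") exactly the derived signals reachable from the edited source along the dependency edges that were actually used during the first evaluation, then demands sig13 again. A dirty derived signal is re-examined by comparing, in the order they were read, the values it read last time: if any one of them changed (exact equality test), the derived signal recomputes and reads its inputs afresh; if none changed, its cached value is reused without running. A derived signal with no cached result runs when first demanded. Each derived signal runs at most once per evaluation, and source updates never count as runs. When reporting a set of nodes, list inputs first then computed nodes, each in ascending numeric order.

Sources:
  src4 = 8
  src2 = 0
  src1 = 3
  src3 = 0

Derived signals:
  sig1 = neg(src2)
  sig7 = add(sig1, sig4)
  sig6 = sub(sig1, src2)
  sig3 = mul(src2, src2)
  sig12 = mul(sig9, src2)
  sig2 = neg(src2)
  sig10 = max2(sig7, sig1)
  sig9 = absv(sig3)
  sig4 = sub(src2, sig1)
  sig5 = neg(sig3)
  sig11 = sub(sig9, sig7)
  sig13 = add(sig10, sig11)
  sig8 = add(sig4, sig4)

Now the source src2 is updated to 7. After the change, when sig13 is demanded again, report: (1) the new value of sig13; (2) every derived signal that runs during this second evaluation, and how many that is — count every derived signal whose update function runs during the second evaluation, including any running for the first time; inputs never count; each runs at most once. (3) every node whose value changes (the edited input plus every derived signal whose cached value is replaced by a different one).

sig13 now evaluates to 49.
Run set: sig1, sig3, sig4, sig7, sig9, sig10, sig11, sig13 (8 run).
Changed values: src2, sig1, sig3, sig4, sig7, sig9, sig10, sig11, sig13.

Initial pass — values computed on the first demand:
  sig1 = neg(0) = 0
  sig3 = mul(0, 0) = 0
  sig4 = sub(0, 0) = 0
  sig7 = add(0, 0) = 0
  sig9 = absv(0) = 0
  sig10 = max2(0, 0) = 0
  sig11 = sub(0, 0) = 0
  sig13 = add(0, 0) = 0

Second demand — change propagation:
  sig1: re-runs because src2 0->7; new result -7.
  sig3: re-runs because src2 0->7; src2 0->7; new result 49.
  sig4: re-runs because src2 0->7; sig1 0->-7; new result 14.
  sig7: re-runs because sig1 0->-7; sig4 0->14; new result 7.
  sig9: re-runs because sig3 0->49; new result 49.
  sig10: re-runs because sig7 0->7; sig1 0->-7; new result 7.
  sig11: re-runs because sig9 0->49; sig7 0->7; new result 42.
  sig13: re-runs because sig10 0->7; sig11 0->42; new result 49.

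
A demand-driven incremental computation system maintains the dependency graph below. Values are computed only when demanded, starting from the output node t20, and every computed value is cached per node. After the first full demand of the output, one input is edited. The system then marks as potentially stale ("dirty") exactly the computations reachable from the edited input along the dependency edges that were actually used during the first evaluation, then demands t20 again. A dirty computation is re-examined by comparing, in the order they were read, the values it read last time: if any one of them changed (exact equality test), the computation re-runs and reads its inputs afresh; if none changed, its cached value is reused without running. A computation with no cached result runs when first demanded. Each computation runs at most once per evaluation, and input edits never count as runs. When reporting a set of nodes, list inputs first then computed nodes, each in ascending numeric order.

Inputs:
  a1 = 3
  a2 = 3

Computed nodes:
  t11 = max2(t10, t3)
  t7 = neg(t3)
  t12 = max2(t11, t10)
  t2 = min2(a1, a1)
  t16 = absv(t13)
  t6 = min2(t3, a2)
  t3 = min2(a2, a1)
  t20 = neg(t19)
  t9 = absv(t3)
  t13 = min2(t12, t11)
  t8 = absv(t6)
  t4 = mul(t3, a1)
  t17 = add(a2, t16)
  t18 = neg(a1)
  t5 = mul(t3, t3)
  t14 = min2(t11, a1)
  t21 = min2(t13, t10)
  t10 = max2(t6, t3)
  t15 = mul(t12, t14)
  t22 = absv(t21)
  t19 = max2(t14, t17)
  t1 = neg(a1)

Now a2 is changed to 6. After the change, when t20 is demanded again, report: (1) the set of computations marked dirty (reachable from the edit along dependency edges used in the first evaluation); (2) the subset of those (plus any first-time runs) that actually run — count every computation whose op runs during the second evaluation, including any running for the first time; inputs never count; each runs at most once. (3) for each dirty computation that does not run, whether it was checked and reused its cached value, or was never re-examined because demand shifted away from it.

First evaluation (everything demanded from the output):
  t3 = min2(3, 3) = 3
  t6 = min2(3, 3) = 3
  t10 = max2(3, 3) = 3
  t11 = max2(3, 3) = 3
  t12 = max2(3, 3) = 3
  t13 = min2(3, 3) = 3
  t14 = min2(3, 3) = 3
  t16 = absv(3) = 3
  t17 = add(3, 3) = 6
  t19 = max2(3, 6) = 6
  t20 = neg(6) = -6

Propagation after the edit:
  t3: runs — a2 3->6; result 3 (same value as before).
  t6: runs — a2 3->6; result 3 (same value as before).
  t10: checked — values it read are unchanged (t6 unchanged, t3 unchanged); reused cached 3 without running.
  t11: checked — values it read are unchanged (t10 unchanged, t3 unchanged); reused cached 3 without running.
  t12: checked — values it read are unchanged (t11 unchanged, t10 unchanged); reused cached 3 without running.
  t13: checked — values it read are unchanged (t12 unchanged, t11 unchanged); reused cached 3 without running.
  t14: checked — values it read are unchanged (t11 unchanged, a1 unchanged); reused cached 3 without running.
  t16: checked — values it read are unchanged (t13 unchanged); reused cached 3 without running.
  t17: runs — a2 3->6; result 9.
  t19: runs — t17 6->9; result 9.
  t20: runs — t19 6->9; result -9.

Key observation: the cutoff stops propagation at t10 — its inputs' values are unchanged, so it reuses its cache.

Marked dirty: t3, t6, t10, t11, t12, t13, t14, t16, t17, t19, t20.
Computations that run: t3, t6, t17, t19, t20 — 5 in total.
Checked but reused from cache: t10, t11, t12, t13, t14, t16.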